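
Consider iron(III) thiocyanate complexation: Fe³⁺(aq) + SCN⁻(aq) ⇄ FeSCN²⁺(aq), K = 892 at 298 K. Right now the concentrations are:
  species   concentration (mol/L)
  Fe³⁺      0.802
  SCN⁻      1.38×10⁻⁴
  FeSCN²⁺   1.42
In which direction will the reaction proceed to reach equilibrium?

Q = [FeSCN²⁺] / ([Fe³⁺]·[SCN⁻]) = (1.42) / ((0.802)·(1.38×10⁻⁴)) = 12800
Q = 12800 > K = 892, so the reverse reaction proceeds.

toward reactants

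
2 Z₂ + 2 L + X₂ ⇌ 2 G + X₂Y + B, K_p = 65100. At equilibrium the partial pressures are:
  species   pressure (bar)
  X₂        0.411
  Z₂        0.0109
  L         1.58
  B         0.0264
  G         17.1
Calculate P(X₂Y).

At equilibrium, K_p = P(G)²·P(X₂Y)·P(B) / (P(Z₂)²·P(L)²·P(X₂)) = 65100.
(17.1)²·(P(X₂Y))·(0.0264) / ((0.0109)²·(1.58)²·(0.411)) = 65100
P(X₂Y) = 1.03 bar

P(X₂Y) = 1.03 bar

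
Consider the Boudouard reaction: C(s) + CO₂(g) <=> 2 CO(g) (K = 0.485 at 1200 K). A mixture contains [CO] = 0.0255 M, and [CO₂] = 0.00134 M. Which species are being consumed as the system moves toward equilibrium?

(C is a pure solid — omitted from Q.)
Q = [CO]² / [CO₂] = (0.0255)² / (0.00134) = 0.485
Q = 0.485 = K; the system is at equilibrium.

none (at equilibrium)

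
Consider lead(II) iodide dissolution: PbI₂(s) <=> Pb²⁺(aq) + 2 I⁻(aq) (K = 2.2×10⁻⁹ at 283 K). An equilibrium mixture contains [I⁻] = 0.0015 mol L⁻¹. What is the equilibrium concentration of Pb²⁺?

[Pb²⁺] = 9.8×10⁻⁴ mol L⁻¹

(PbI₂ is a pure solid — omitted from K.)
At equilibrium, K = [Pb²⁺]·[I⁻]² = 2.2×10⁻⁹.
([Pb²⁺])·(0.0015)² = 2.2×10⁻⁹
[Pb²⁺] = 9.78×10⁻⁴ = 9.8×10⁻⁴ mol L⁻¹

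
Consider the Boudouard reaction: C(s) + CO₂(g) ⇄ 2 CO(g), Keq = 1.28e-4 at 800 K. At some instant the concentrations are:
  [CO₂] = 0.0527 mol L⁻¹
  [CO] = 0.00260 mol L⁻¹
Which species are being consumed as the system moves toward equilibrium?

(C is a pure solid — omitted from Q.)
Q = [CO]² / [CO₂] = (0.00260)² / (0.0527) = 1.28e-4
Q = 1.28e-4 = Keq; the system is at equilibrium.

none (at equilibrium)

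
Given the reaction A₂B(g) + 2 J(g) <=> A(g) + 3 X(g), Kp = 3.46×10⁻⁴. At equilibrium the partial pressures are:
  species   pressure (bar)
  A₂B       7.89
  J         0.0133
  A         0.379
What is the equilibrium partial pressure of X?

At equilibrium, Kp = P(A)·P(X)³ / (P(A₂B)·P(J)²) = 3.46×10⁻⁴.
(0.379)·(P(X))³ / ((7.89)·(0.0133)²) = 3.46×10⁻⁴
P(X)³ = 1.27×10⁻⁶ ⇒ P(X) = 0.0108 bar

P(X) = 0.0108 bar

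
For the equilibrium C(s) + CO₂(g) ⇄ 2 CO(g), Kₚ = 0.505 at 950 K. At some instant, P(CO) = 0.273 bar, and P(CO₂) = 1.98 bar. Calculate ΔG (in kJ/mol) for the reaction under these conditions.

ΔG = -20.5 kJ/mol

(C is a pure solid — omitted from Qₚ.)
Qₚ = P(CO)² / P(CO₂) = (0.273)² / (1.98) = 0.0376
ΔG = RT ln(Qₚ/Kₚ) = (8.314 J mol⁻¹ K⁻¹)(950 K) × ln(0.0376/0.505)
   = (7.898 kJ/mol)(-2.598) = -20.5 kJ/mol
ΔG < 0, so the forward reaction is spontaneous (proceeds forward).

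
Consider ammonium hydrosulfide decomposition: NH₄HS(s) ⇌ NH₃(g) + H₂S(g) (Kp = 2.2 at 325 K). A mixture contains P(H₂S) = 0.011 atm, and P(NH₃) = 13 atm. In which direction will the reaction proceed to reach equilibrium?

(NH₄HS is a pure solid — omitted from Qp.)
Qp = P(NH₃)·P(H₂S) = (13)·(0.011) = 0.14
Qp = 0.14 < Kp = 2.2, so the forward reaction proceeds.

in the forward direction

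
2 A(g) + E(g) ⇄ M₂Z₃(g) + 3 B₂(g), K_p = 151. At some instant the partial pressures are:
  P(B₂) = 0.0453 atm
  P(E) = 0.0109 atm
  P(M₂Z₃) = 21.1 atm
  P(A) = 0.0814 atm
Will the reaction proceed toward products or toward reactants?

Q_p = P(M₂Z₃)·P(B₂)³ / (P(A)²·P(E)) = (21.1)·(0.0453)³ / ((0.0814)²·(0.0109)) = 27.2
Q_p = 27.2 < K_p = 151, so the forward reaction proceeds.

in the forward direction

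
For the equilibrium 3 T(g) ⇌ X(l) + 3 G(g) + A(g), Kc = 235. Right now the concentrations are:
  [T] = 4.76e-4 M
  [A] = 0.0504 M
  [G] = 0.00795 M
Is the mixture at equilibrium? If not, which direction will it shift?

yes, at equilibrium

(X is a pure liquid — omitted from Qc.)
Qc = [G]³·[A] / [T]³ = (0.00795)³·(0.0504) / (4.76e-4)³ = 235
Qc = 235 = Kc; the system is at equilibrium.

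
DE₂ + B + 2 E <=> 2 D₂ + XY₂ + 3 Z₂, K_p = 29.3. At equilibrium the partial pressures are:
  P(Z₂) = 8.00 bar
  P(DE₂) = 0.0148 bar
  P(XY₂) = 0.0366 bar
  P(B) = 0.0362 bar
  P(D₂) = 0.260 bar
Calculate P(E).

At equilibrium, K_p = P(D₂)²·P(XY₂)·P(Z₂)³ / (P(DE₂)·P(B)·P(E)²) = 29.3.
(0.260)²·(0.0366)·(8.00)³ / ((0.0148)·(0.0362)·(P(E))²) = 29.3
P(E)² = 80.7 ⇒ P(E) = 8.98 bar

P(E) = 8.98 bar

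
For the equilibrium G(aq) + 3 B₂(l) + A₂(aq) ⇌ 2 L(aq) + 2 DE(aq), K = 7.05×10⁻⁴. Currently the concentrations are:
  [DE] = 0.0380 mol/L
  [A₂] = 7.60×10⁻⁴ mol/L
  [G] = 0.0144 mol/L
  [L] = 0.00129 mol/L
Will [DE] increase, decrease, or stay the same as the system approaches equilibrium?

increase

(B₂ is a pure liquid — omitted from Q.)
Q = [L]²·[DE]² / ([G]·[A₂]) = (0.00129)²·(0.0380)² / ((0.0144)·(7.60×10⁻⁴)) = 2.20×10⁻⁴
Q = 2.20×10⁻⁴ < K = 7.05×10⁻⁴: net forward reaction.
DE is a product, so it increases.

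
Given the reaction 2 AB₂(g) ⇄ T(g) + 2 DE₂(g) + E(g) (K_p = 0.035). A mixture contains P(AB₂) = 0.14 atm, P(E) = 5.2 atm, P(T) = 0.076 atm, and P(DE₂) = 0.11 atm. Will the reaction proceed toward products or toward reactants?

Q_p = P(T)·P(DE₂)²·P(E) / P(AB₂)² = (0.076)·(0.11)²·(5.2) / (0.14)² = 0.24
Q_p = 0.24 > K_p = 0.035, so the reverse reaction proceeds.

to the left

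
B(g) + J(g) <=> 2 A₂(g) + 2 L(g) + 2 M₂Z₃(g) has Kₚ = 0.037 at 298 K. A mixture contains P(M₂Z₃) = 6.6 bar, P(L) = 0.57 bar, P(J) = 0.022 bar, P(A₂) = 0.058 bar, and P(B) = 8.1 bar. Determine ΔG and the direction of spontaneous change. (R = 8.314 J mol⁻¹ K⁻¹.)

Qₚ = P(A₂)²·P(L)²·P(M₂Z₃)² / (P(B)·P(J)) = (0.058)²·(0.57)²·(6.6)² / ((8.1)·(0.022)) = 0.267
ΔG = RT ln(Qₚ/Kₚ) = (8.314 J mol⁻¹ K⁻¹)(298 K) × ln(0.267/0.037)
   = (2.478 kJ/mol)(1.976) = 4.90 kJ/mol
ΔG > 0, so the forward reaction is non-spontaneous (proceeds in reverse).

ΔG = 4.90 kJ/mol; the forward reaction is non-spontaneous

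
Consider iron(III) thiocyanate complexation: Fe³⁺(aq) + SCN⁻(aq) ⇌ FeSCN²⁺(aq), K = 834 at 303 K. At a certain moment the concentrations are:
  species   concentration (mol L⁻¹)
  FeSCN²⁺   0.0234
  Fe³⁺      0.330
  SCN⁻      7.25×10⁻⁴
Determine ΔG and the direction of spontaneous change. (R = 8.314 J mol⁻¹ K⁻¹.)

ΔG = -5.40 kJ/mol; the forward reaction is spontaneous

Q = [FeSCN²⁺] / ([Fe³⁺]·[SCN⁻]) = (0.0234) / ((0.330)·(7.25×10⁻⁴)) = 97.8
ΔG = RT ln(Q/K) = (8.314 J mol⁻¹ K⁻¹)(303 K) × ln(97.8/834)
   = (2.519 kJ/mol)(-2.143) = -5.40 kJ/mol
ΔG < 0, so the forward reaction is spontaneous (proceeds forward).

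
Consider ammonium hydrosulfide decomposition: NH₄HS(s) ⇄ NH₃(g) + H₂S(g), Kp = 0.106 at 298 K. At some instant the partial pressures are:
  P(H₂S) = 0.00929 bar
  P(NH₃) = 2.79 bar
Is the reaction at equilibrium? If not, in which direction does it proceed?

(NH₄HS is a pure solid — omitted from Qp.)
Qp = P(NH₃)·P(H₂S) = (2.79)·(0.00929) = 0.0259
Qp = 0.0259 < Kp = 0.106, so the forward reaction proceeds.

toward products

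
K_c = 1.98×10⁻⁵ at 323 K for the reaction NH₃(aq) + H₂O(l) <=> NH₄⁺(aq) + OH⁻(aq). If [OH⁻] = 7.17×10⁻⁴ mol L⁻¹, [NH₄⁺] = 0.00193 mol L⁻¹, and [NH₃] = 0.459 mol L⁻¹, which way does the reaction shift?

to the right

(H₂O is a pure liquid — omitted from Q_c.)
Q_c = [NH₄⁺]·[OH⁻] / [NH₃] = (0.00193)·(7.17×10⁻⁴) / (0.459) = 3.01×10⁻⁶
Q_c = 3.01×10⁻⁶ < K_c = 1.98×10⁻⁵, so the forward reaction proceeds.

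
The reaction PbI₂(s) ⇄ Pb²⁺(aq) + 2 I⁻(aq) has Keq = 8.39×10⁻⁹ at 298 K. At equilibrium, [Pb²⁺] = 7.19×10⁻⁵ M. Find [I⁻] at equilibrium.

(PbI₂ is a pure solid — omitted from Keq.)
At equilibrium, Keq = [Pb²⁺]·[I⁻]² = 8.39×10⁻⁹.
(7.19×10⁻⁵)·([I⁻])² = 8.39×10⁻⁹
[I⁻]² = 1.17×10⁻⁴ ⇒ [I⁻] = 0.0108 M

[I⁻] = 0.0108 M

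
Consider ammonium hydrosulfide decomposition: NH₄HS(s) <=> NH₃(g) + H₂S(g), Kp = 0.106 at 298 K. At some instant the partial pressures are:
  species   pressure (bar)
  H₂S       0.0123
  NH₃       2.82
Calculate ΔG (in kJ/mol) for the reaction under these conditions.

(NH₄HS is a pure solid — omitted from Qp.)
Qp = P(NH₃)·P(H₂S) = (2.82)·(0.0123) = 0.0347
ΔG = RT ln(Qp/Kp) = (8.314 J mol⁻¹ K⁻¹)(298 K) × ln(0.0347/0.106)
   = (2.478 kJ/mol)(-1.117) = -2.77 kJ/mol
ΔG < 0, so the forward reaction is spontaneous (proceeds forward).

ΔG = -2.77 kJ/mol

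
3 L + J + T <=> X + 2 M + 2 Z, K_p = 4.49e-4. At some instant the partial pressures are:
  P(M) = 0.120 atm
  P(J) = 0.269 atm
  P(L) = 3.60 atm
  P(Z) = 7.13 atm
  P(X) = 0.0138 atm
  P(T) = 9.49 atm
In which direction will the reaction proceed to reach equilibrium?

Q_p = P(X)·P(M)²·P(Z)² / (P(L)³·P(J)·P(T)) = (0.0138)·(0.120)²·(7.13)² / ((3.60)³·(0.269)·(9.49)) = 8.48e-5
Q_p = 8.48e-5 < K_p = 4.49e-4, so the forward reaction proceeds.

in the forward direction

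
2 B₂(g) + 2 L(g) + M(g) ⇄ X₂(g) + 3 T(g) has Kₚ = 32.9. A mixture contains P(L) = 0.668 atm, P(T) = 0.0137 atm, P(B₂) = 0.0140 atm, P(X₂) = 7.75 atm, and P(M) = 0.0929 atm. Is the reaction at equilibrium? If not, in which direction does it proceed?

Qₚ = P(X₂)·P(T)³ / (P(B₂)²·P(L)²·P(M)) = (7.75)·(0.0137)³ / ((0.0140)²·(0.668)²·(0.0929)) = 2.45
Qₚ = 2.45 < Kₚ = 32.9, so the forward reaction proceeds.

to the right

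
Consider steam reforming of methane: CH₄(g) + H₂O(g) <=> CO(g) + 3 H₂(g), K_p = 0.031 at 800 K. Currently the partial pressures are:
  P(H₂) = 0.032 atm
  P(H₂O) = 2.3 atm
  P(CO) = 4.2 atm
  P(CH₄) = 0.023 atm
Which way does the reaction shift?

Q_p = P(CO)·P(H₂)³ / (P(CH₄)·P(H₂O)) = (4.2)·(0.032)³ / ((0.023)·(2.3)) = 0.0026
Q_p = 0.0026 < K_p = 0.031, so the forward reaction proceeds.

to the right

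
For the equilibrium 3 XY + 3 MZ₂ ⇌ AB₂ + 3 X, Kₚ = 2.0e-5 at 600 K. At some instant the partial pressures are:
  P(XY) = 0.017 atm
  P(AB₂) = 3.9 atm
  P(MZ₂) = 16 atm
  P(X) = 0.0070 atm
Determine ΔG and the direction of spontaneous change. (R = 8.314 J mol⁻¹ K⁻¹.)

ΔG = 5.99 kJ/mol; the forward reaction is non-spontaneous

Qₚ = P(AB₂)·P(X)³ / (P(XY)³·P(MZ₂)³) = (3.9)·(0.0070)³ / ((0.017)³·(16)³) = 6.65e-5
ΔG = RT ln(Qₚ/Kₚ) = (8.314 J mol⁻¹ K⁻¹)(600 K) × ln(6.65e-5/2.0e-5)
   = (4.988 kJ/mol)(1.201) = 5.99 kJ/mol
ΔG > 0, so the forward reaction is non-spontaneous (proceeds in reverse).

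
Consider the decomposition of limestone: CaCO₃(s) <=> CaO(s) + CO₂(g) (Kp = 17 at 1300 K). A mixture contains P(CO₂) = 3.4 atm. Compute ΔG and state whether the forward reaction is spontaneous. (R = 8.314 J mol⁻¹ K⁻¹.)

(CaCO₃, CaO are pure solids — omitted from Qp.)
Qp = P(CO₂) = 3.40
ΔG = RT ln(Qp/Kp) = (8.314 J mol⁻¹ K⁻¹)(1300 K) × ln(3.40/17)
   = (10.81 kJ/mol)(-1.609) = -17.4 kJ/mol
ΔG < 0, so the forward reaction is spontaneous (proceeds forward).

ΔG = -17.4 kJ/mol; the forward reaction is spontaneous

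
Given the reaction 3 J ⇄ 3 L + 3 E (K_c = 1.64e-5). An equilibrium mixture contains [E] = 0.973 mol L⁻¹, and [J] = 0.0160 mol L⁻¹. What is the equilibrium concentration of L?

[L] = 4.18e-4 mol L⁻¹

At equilibrium, K_c = [L]³·[E]³ / [J]³ = 1.64e-5.
([L])³·(0.973)³ / (0.0160)³ = 1.64e-5
[L]³ = 7.29e-11 ⇒ [L] = 4.18e-4 mol L⁻¹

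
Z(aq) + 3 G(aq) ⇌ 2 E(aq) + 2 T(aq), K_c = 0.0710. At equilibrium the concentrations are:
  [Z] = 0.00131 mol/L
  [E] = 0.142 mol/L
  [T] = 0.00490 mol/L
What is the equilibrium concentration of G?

At equilibrium, K_c = [E]²·[T]² / ([Z]·[G]³) = 0.0710.
(0.142)²·(0.00490)² / ((0.00131)·([G])³) = 0.0710
[G]³ = 0.00521 ⇒ [G] = 0.173 mol/L

[G] = 0.173 mol/L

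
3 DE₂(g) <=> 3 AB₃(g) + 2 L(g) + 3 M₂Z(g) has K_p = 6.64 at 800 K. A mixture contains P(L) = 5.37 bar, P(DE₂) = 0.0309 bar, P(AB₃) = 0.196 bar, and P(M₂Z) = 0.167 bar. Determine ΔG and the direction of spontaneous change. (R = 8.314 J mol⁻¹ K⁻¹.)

Q_p = P(AB₃)³·P(L)²·P(M₂Z)³ / P(DE₂)³ = (0.196)³·(5.37)²·(0.167)³ / (0.0309)³ = 34.3
ΔG = RT ln(Q_p/K_p) = (8.314 J mol⁻¹ K⁻¹)(800 K) × ln(34.3/6.64)
   = (6.651 kJ/mol)(1.642) = 10.9 kJ/mol
ΔG > 0, so the forward reaction is non-spontaneous (proceeds in reverse).

ΔG = 10.9 kJ/mol; the forward reaction is non-spontaneous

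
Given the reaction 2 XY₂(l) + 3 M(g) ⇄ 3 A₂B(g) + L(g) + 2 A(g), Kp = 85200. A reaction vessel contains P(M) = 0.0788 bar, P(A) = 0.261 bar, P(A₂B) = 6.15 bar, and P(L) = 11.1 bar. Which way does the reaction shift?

reverse (toward reactants)

(XY₂ is a pure liquid — omitted from Qp.)
Qp = P(A₂B)³·P(L)·P(A)² / P(M)³ = (6.15)³·(11.1)·(0.261)² / (0.0788)³ = 3.59×10⁵
Qp = 3.59×10⁵ > Kp = 85200, so the reverse reaction proceeds.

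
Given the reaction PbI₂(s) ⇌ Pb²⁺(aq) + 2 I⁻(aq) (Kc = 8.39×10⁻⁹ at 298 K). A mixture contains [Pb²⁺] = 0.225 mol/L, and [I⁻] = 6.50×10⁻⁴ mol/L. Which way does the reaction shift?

(PbI₂ is a pure solid — omitted from Qc.)
Qc = [Pb²⁺]·[I⁻]² = (0.225)·(6.50×10⁻⁴)² = 9.51×10⁻⁸
Qc = 9.51×10⁻⁸ > Kc = 8.39×10⁻⁹, so the reverse reaction proceeds.

reverse (toward reactants)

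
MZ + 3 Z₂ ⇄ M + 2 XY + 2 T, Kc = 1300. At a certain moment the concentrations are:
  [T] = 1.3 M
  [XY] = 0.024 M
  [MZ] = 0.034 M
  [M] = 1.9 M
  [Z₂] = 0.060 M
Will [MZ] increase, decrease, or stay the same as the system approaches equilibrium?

Qc = [M]·[XY]²·[T]² / ([MZ]·[Z₂]³) = (1.9)·(0.024)²·(1.3)² / ((0.034)·(0.060)³) = 250
Qc = 250 < Kc = 1300: net forward reaction.
MZ is a reactant, so it decreases.

decrease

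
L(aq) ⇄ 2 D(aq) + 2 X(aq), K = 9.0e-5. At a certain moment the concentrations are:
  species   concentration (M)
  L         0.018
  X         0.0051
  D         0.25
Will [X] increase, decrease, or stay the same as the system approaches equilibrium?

stay the same

Q = [D]²·[X]² / [L] = (0.25)²·(0.0051)² / (0.018) = 9.0e-5
Q = 9.0e-5 = K; the system is at equilibrium.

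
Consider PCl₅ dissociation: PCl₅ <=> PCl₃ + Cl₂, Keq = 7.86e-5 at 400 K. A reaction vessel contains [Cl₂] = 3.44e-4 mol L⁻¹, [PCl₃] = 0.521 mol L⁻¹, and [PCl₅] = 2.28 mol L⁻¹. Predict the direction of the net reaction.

Q = [PCl₃]·[Cl₂] / [PCl₅] = (0.521)·(3.44e-4) / (2.28) = 7.86e-5
Q = 7.86e-5 = Keq, so the system is already at equilibrium.

at equilibrium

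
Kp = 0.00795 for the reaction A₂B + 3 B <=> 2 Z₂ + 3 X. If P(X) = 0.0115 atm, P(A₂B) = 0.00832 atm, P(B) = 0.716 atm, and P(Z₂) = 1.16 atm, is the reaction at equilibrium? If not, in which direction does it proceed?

Qp = P(Z₂)²·P(X)³ / (P(A₂B)·P(B)³) = (1.16)²·(0.0115)³ / ((0.00832)·(0.716)³) = 6.70×10⁻⁴
Qp = 6.70×10⁻⁴ < Kp = 0.00795, so the forward reaction proceeds.

forward (toward products)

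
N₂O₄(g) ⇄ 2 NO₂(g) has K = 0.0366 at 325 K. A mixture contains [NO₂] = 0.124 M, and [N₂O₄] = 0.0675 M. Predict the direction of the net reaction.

to the left

Q = [NO₂]² / [N₂O₄] = (0.124)² / (0.0675) = 0.228
Q = 0.228 > K = 0.0366, so the reverse reaction proceeds.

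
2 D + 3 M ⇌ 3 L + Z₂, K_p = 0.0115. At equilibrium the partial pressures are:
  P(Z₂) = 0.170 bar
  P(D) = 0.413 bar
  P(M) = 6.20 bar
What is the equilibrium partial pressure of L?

At equilibrium, K_p = P(L)³·P(Z₂) / (P(D)²·P(M)³) = 0.0115.
(P(L))³·(0.170) / ((0.413)²·(6.20)³) = 0.0115
P(L)³ = 2.75 ⇒ P(L) = 1.40 bar

P(L) = 1.40 bar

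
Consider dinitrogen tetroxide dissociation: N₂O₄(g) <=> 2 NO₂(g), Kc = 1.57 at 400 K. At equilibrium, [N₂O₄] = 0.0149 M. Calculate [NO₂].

[NO₂] = 0.153 M

At equilibrium, Kc = [NO₂]² / [N₂O₄] = 1.57.
([NO₂])² / (0.0149) = 1.57
[NO₂]² = 0.0234 ⇒ [NO₂] = 0.153 M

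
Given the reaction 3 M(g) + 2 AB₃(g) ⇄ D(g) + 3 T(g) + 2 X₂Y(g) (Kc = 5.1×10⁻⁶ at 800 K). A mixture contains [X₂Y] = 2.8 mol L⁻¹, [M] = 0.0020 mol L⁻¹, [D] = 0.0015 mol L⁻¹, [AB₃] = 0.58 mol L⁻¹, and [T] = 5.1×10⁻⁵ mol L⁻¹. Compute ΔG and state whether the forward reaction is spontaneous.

ΔG = -14.5 kJ/mol; the forward reaction is spontaneous

Qc = [D]·[T]³·[X₂Y]² / ([M]³·[AB₃]²) = (0.0015)·(5.1×10⁻⁵)³·(2.8)² / ((0.0020)³·(0.58)²) = 5.80×10⁻⁷
ΔG = RT ln(Qc/Kc) = (8.314 J mol⁻¹ K⁻¹)(800 K) × ln(5.80×10⁻⁷/5.1×10⁻⁶)
   = (6.651 kJ/mol)(-2.174) = -14.5 kJ/mol
ΔG < 0, so the forward reaction is spontaneous (proceeds forward).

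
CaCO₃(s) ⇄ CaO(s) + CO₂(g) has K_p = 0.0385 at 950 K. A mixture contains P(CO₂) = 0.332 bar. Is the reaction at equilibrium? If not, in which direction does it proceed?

toward reactants

(CaCO₃, CaO are pure solids — omitted from Q_p.)
Q_p = P(CO₂) = 0.332
Q_p = 0.332 > K_p = 0.0385, so the reverse reaction proceeds.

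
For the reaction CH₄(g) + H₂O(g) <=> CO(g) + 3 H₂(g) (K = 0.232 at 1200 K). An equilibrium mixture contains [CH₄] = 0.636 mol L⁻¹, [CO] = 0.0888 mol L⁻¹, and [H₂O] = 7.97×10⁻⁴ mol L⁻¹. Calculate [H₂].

At equilibrium, K = [CO]·[H₂]³ / ([CH₄]·[H₂O]) = 0.232.
(0.0888)·([H₂])³ / ((0.636)·(7.97×10⁻⁴)) = 0.232
[H₂]³ = 0.00132 ⇒ [H₂] = 0.110 mol L⁻¹

[H₂] = 0.110 mol L⁻¹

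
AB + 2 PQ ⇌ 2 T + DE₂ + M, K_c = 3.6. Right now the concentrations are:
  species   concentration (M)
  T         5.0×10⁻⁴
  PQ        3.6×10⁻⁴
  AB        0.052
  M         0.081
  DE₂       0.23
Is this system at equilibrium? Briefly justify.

Q_c = [T]²·[DE₂]·[M] / ([AB]·[PQ]²) = (5.0×10⁻⁴)²·(0.23)·(0.081) / ((0.052)·(3.6×10⁻⁴)²) = 0.69
Q_c = 0.69 < K_c = 3.6: net forward reaction.

no; Q < K, reaction proceeds forward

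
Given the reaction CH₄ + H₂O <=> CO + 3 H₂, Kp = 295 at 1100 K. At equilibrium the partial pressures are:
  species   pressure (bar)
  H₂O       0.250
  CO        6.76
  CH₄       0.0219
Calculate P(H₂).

At equilibrium, Kp = P(CO)·P(H₂)³ / (P(CH₄)·P(H₂O)) = 295.
(6.76)·(P(H₂))³ / ((0.0219)·(0.250)) = 295
P(H₂)³ = 0.239 ⇒ P(H₂) = 0.621 bar

P(H₂) = 0.621 bar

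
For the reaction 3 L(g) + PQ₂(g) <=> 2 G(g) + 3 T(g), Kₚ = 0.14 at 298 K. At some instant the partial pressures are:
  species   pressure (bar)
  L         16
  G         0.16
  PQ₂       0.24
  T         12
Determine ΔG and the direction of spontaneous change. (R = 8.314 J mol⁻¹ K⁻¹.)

Qₚ = P(G)²·P(T)³ / (P(L)³·P(PQ₂)) = (0.16)²·(12)³ / ((16)³·(0.24)) = 0.0450
ΔG = RT ln(Qₚ/Kₚ) = (8.314 J mol⁻¹ K⁻¹)(298 K) × ln(0.0450/0.14)
   = (2.478 kJ/mol)(-1.135) = -2.81 kJ/mol
ΔG < 0, so the forward reaction is spontaneous (proceeds forward).

ΔG = -2.81 kJ/mol; the forward reaction is spontaneous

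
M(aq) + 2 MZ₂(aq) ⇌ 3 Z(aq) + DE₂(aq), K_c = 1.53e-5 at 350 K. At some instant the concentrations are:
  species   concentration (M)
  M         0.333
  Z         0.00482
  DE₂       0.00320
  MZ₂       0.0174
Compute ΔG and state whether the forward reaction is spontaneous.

ΔG = -4.25 kJ/mol; the forward reaction is spontaneous

Q_c = [Z]³·[DE₂] / ([M]·[MZ₂]²) = (0.00482)³·(0.00320) / ((0.333)·(0.0174)²) = 3.55e-6
ΔG = RT ln(Q_c/K_c) = (8.314 J mol⁻¹ K⁻¹)(350 K) × ln(3.55e-6/1.53e-5)
   = (2.910 kJ/mol)(-1.461) = -4.25 kJ/mol
ΔG < 0, so the forward reaction is spontaneous (proceeds forward).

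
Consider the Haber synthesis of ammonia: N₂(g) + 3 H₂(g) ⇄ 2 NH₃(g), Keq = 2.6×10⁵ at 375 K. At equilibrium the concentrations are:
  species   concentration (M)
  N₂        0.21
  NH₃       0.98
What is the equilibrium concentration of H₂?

At equilibrium, Keq = [NH₃]² / ([N₂]·[H₂]³) = 2.6×10⁵.
(0.98)² / ((0.21)·([H₂])³) = 2.6×10⁵
[H₂]³ = 1.76×10⁻⁵ ⇒ [H₂] = 0.026 M

[H₂] = 0.026 M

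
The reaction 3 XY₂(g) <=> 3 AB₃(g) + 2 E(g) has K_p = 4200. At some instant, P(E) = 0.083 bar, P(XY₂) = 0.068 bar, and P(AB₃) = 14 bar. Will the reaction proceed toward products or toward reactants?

reverse (toward reactants)

Q_p = P(AB₃)³·P(E)² / P(XY₂)³ = (14)³·(0.083)² / (0.068)³ = 60000
Q_p = 60000 > K_p = 4200, so the reverse reaction proceeds.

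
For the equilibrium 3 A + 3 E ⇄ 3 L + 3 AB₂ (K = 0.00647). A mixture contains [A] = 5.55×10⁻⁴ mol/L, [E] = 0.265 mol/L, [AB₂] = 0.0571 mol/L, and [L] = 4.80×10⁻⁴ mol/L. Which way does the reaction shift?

Q = [L]³·[AB₂]³ / ([A]³·[E]³) = (4.80×10⁻⁴)³·(0.0571)³ / ((5.55×10⁻⁴)³·(0.265)³) = 0.00647
Q = 0.00647 = K, so the system is already at equilibrium.

neither direction; the system is at equilibrium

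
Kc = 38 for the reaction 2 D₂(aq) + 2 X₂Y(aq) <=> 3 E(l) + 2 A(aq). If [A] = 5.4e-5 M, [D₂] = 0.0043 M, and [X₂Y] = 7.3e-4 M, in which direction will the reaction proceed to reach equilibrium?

toward reactants

(E is a pure liquid — omitted from Qc.)
Qc = [A]² / ([D₂]²·[X₂Y]²) = (5.4e-5)² / ((0.0043)²·(7.3e-4)²) = 300
Qc = 300 > Kc = 38, so the reverse reaction proceeds.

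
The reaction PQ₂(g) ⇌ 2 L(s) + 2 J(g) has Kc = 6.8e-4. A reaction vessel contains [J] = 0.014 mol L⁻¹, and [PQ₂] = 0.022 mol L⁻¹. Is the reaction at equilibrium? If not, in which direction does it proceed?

(L is a pure solid — omitted from Qc.)
Qc = [J]² / [PQ₂] = (0.014)² / (0.022) = 0.0089
Qc = 0.0089 > Kc = 6.8e-4, so the reverse reaction proceeds.

toward reactants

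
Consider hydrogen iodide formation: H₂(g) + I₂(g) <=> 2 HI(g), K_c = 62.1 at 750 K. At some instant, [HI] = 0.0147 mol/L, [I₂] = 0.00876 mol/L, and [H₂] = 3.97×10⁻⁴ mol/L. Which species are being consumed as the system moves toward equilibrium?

none (at equilibrium)

Q_c = [HI]² / ([H₂]·[I₂]) = (0.0147)² / ((3.97×10⁻⁴)·(0.00876)) = 62.1
Q_c = 62.1 = K_c; the system is at equilibrium.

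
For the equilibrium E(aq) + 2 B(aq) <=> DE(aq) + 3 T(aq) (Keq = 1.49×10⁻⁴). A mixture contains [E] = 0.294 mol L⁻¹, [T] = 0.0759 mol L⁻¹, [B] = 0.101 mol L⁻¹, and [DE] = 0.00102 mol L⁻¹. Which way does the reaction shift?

Q = [DE]·[T]³ / ([E]·[B]²) = (0.00102)·(0.0759)³ / ((0.294)·(0.101)²) = 1.49×10⁻⁴
Q = 1.49×10⁻⁴ = Keq, so the system is already at equilibrium.

at equilibrium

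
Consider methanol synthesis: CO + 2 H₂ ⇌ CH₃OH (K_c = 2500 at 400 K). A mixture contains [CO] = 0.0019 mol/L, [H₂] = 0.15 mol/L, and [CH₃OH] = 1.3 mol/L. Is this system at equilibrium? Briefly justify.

no; Q > K, reaction proceeds in reverse

Q_c = [CH₃OH] / ([CO]·[H₂]²) = (1.3) / ((0.0019)·(0.15)²) = 30000
Q_c = 30000 > K_c = 2500: net reverse reaction.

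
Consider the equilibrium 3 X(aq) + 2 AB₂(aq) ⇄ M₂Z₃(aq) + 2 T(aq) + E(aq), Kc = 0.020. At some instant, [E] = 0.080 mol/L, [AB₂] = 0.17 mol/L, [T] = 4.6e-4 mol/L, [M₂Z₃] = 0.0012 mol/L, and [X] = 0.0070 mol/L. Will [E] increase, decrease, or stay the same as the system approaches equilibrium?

increase

Qc = [M₂Z₃]·[T]²·[E] / ([X]³·[AB₂]²) = (0.0012)·(4.6e-4)²·(0.080) / ((0.0070)³·(0.17)²) = 0.0020
Qc = 0.0020 < Kc = 0.020: net forward reaction.
E is a product, so it increases.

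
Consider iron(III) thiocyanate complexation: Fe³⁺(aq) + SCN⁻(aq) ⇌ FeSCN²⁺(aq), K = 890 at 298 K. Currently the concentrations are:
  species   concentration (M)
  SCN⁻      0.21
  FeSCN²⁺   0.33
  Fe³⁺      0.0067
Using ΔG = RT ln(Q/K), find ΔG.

ΔG = -3.30 kJ/mol

Q = [FeSCN²⁺] / ([Fe³⁺]·[SCN⁻]) = (0.33) / ((0.0067)·(0.21)) = 235
ΔG = RT ln(Q/K) = (8.314 J mol⁻¹ K⁻¹)(298 K) × ln(235/890)
   = (2.478 kJ/mol)(-1.332) = -3.30 kJ/mol
ΔG < 0, so the forward reaction is spontaneous (proceeds forward).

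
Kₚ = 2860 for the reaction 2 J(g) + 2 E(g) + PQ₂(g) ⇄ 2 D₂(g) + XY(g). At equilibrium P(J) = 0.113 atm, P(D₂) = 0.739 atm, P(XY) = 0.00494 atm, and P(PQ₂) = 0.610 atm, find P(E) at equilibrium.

At equilibrium, Kₚ = P(D₂)²·P(XY) / (P(J)²·P(E)²·P(PQ₂)) = 2860.
(0.739)²·(0.00494) / ((0.113)²·(P(E))²·(0.610)) = 2860
P(E)² = 1.21e-4 ⇒ P(E) = 0.0110 atm

P(E) = 0.0110 atm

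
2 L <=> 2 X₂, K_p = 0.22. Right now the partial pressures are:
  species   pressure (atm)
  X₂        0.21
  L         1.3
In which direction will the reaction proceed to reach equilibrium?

to the right

Q_p = P(X₂)² / P(L)² = (0.21)² / (1.3)² = 0.026
Q_p = 0.026 < K_p = 0.22, so the forward reaction proceeds.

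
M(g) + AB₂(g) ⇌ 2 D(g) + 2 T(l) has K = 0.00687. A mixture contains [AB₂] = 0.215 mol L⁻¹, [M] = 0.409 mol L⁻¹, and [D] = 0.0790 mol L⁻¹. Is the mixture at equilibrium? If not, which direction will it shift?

(T is a pure liquid — omitted from Q.)
Q = [D]² / ([M]·[AB₂]) = (0.0790)² / ((0.409)·(0.215)) = 0.0710
Q = 0.0710 > K = 0.00687: net reverse reaction.

no; Q > K, reaction proceeds in reverse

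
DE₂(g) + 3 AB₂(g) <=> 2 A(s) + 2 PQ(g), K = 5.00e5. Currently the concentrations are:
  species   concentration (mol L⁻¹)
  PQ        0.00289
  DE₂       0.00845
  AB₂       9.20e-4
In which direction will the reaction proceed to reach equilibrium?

(A is a pure solid — omitted from Q.)
Q = [PQ]² / ([DE₂]·[AB₂]³) = (0.00289)² / ((0.00845)·(9.20e-4)³) = 1.27e6
Q = 1.27e6 > K = 5.00e5, so the reverse reaction proceeds.

reverse (toward reactants)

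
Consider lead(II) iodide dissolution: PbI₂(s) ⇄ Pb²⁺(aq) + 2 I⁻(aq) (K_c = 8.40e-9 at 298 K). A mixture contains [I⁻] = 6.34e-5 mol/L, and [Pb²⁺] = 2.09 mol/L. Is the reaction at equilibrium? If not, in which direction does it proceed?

(PbI₂ is a pure solid — omitted from Q_c.)
Q_c = [Pb²⁺]·[I⁻]² = (2.09)·(6.34e-5)² = 8.40e-9
Q_c = 8.40e-9 = K_c, so the system is already at equilibrium.

neither direction; the system is at equilibrium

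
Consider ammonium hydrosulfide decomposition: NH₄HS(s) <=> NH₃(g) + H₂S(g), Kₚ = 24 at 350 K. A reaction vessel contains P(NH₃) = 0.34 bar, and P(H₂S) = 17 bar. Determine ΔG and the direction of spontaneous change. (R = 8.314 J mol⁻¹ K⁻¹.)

(NH₄HS is a pure solid — omitted from Qₚ.)
Qₚ = P(NH₃)·P(H₂S) = (0.34)·(17) = 5.78
ΔG = RT ln(Qₚ/Kₚ) = (8.314 J mol⁻¹ K⁻¹)(350 K) × ln(5.78/24)
   = (2.910 kJ/mol)(-1.424) = -4.14 kJ/mol
ΔG < 0, so the forward reaction is spontaneous (proceeds forward).

ΔG = -4.14 kJ/mol; the forward reaction is spontaneous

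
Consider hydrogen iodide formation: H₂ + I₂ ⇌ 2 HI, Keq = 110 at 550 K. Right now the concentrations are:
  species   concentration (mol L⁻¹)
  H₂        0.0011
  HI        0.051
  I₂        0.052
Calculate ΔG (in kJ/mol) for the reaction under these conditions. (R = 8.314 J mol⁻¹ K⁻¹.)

Q = [HI]² / ([H₂]·[I₂]) = (0.051)² / ((0.0011)·(0.052)) = 45.5
ΔG = RT ln(Q/Keq) = (8.314 J mol⁻¹ K⁻¹)(550 K) × ln(45.5/110)
   = (4.573 kJ/mol)(-0.8828) = -4.04 kJ/mol
ΔG < 0, so the forward reaction is spontaneous (proceeds forward).

ΔG = -4.04 kJ/mol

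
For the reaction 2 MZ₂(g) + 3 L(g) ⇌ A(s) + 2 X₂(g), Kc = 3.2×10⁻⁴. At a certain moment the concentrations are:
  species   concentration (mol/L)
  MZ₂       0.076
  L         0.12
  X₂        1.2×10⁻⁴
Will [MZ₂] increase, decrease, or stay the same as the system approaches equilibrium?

(A is a pure solid — omitted from Qc.)
Qc = [X₂]² / ([MZ₂]²·[L]³) = (1.2×10⁻⁴)² / ((0.076)²·(0.12)³) = 0.0014
Qc = 0.0014 > Kc = 3.2×10⁻⁴: net reverse reaction.
MZ₂ is a reactant, so it increases.

increase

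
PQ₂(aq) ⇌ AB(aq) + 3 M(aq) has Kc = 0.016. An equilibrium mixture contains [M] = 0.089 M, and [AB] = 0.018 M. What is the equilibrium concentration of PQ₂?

[PQ₂] = 7.9e-4 M

At equilibrium, Kc = [AB]·[M]³ / [PQ₂] = 0.016.
(0.018)·(0.089)³ / ([PQ₂]) = 0.016
[PQ₂] = 7.93e-4 = 7.9e-4 M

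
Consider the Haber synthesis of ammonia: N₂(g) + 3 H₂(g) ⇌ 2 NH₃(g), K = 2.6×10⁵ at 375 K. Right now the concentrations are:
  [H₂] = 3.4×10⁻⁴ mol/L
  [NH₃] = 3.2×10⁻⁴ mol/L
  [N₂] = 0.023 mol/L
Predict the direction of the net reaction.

forward (toward products)

Q = [NH₃]² / ([N₂]·[H₂]³) = (3.2×10⁻⁴)² / ((0.023)·(3.4×10⁻⁴)³) = 1.1×10⁵
Q = 1.1×10⁵ < K = 2.6×10⁵, so the forward reaction proceeds.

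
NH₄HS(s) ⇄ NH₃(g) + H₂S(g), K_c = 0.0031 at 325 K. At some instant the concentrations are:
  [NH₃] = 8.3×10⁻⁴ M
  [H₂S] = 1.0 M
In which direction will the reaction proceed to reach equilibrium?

to the right

(NH₄HS is a pure solid — omitted from Q_c.)
Q_c = [NH₃]·[H₂S] = (8.3×10⁻⁴)·(1.0) = 8.3×10⁻⁴
Q_c = 8.3×10⁻⁴ < K_c = 0.0031, so the forward reaction proceeds.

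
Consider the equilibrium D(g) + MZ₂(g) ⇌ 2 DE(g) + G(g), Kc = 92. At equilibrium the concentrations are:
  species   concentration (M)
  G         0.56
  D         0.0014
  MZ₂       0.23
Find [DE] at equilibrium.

[DE] = 0.23 M

At equilibrium, Kc = [DE]²·[G] / ([D]·[MZ₂]) = 92.
([DE])²·(0.56) / ((0.0014)·(0.23)) = 92
[DE]² = 0.0529 ⇒ [DE] = 0.23 M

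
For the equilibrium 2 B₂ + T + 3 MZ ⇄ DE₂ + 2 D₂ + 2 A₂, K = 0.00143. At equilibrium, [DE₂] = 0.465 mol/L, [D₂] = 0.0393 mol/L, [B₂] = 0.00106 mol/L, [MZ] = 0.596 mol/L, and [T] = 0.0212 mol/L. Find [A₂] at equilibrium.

At equilibrium, K = [DE₂]·[D₂]²·[A₂]² / ([B₂]²·[T]·[MZ]³) = 0.00143.
(0.465)·(0.0393)²·([A₂])² / ((0.00106)²·(0.0212)·(0.596)³) = 0.00143
[A₂]² = 1.00e-8 ⇒ [A₂] = 1.00e-4 mol/L

[A₂] = 1.00e-4 mol/L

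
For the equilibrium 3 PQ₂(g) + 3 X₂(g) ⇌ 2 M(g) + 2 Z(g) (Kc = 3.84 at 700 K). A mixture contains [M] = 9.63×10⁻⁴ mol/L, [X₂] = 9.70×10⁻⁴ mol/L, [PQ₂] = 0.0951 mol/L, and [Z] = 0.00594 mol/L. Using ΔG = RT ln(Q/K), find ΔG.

Qc = [M]²·[Z]² / ([PQ₂]³·[X₂]³) = (9.63×10⁻⁴)²·(0.00594)² / ((0.0951)³·(9.70×10⁻⁴)³) = 41.7
ΔG = RT ln(Qc/Kc) = (8.314 J mol⁻¹ K⁻¹)(700 K) × ln(41.7/3.84)
   = (5.820 kJ/mol)(2.385) = 13.9 kJ/mol
ΔG > 0, so the forward reaction is non-spontaneous (proceeds in reverse).

ΔG = 13.9 kJ/mol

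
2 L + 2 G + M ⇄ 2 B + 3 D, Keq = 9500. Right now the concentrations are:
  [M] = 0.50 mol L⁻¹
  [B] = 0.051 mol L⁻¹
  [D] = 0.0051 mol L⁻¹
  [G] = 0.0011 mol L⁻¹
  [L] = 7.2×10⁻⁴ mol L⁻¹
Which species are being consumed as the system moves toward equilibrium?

L, G, M (reactants)

Q = [B]²·[D]³ / ([L]²·[G]²·[M]) = (0.051)²·(0.0051)³ / ((7.2×10⁻⁴)²·(0.0011)²·(0.50)) = 1100
Q = 1100 < Keq = 9500: net forward reaction.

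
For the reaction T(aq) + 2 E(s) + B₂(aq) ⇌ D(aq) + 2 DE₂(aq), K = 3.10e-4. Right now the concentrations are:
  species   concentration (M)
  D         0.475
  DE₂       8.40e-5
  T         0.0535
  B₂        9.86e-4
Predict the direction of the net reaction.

(E is a pure solid — omitted from Q.)
Q = [D]·[DE₂]² / ([T]·[B₂]) = (0.475)·(8.40e-5)² / ((0.0535)·(9.86e-4)) = 6.35e-5
Q = 6.35e-5 < K = 3.10e-4, so the forward reaction proceeds.

toward products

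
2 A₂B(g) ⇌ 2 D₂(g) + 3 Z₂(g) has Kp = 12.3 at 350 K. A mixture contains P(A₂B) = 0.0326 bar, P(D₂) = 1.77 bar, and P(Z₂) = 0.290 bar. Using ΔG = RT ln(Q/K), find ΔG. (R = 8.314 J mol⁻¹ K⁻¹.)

ΔG = 5.14 kJ/mol

Qp = P(D₂)²·P(Z₂)³ / P(A₂B)² = (1.77)²·(0.290)³ / (0.0326)² = 71.9
ΔG = RT ln(Qp/Kp) = (8.314 J mol⁻¹ K⁻¹)(350 K) × ln(71.9/12.3)
   = (2.910 kJ/mol)(1.766) = 5.14 kJ/mol
ΔG > 0, so the forward reaction is non-spontaneous (proceeds in reverse).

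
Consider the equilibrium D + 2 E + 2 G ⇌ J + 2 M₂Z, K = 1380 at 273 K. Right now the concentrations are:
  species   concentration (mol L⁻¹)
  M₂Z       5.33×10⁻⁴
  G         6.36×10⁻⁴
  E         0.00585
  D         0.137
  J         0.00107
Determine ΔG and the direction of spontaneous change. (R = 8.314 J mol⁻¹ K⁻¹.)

ΔG = -4.89 kJ/mol; the forward reaction is spontaneous

Q = [J]·[M₂Z]² / ([D]·[E]²·[G]²) = (0.00107)·(5.33×10⁻⁴)² / ((0.137)·(0.00585)²·(6.36×10⁻⁴)²) = 160
ΔG = RT ln(Q/K) = (8.314 J mol⁻¹ K⁻¹)(273 K) × ln(160/1380)
   = (2.270 kJ/mol)(-2.155) = -4.89 kJ/mol
ΔG < 0, so the forward reaction is spontaneous (proceeds forward).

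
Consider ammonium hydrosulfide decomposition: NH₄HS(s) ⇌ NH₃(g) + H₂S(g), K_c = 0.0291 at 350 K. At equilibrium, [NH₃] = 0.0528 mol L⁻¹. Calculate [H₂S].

(NH₄HS is a pure solid — omitted from K_c.)
At equilibrium, K_c = [NH₃]·[H₂S] = 0.0291.
(0.0528)·([H₂S]) = 0.0291
[H₂S] = 0.551 mol L⁻¹

[H₂S] = 0.551 mol L⁻¹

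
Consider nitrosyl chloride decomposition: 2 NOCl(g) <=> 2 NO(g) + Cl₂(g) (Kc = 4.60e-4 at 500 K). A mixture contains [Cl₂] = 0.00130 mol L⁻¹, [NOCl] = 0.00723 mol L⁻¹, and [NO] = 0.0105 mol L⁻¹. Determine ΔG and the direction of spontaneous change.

Qc = [NO]²·[Cl₂] / [NOCl]² = (0.0105)²·(0.00130) / (0.00723)² = 0.00274
ΔG = RT ln(Qc/Kc) = (8.314 J mol⁻¹ K⁻¹)(500 K) × ln(0.00274/4.60e-4)
   = (4.157 kJ/mol)(1.784) = 7.42 kJ/mol
ΔG > 0, so the forward reaction is non-spontaneous (proceeds in reverse).

ΔG = 7.42 kJ/mol; the forward reaction is non-spontaneous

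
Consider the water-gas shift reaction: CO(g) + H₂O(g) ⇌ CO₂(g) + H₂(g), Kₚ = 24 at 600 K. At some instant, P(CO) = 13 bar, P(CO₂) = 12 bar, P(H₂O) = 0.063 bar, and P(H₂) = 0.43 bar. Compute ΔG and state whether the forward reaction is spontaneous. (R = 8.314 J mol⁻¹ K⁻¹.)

Qₚ = P(CO₂)·P(H₂) / (P(CO)·P(H₂O)) = (12)·(0.43) / ((13)·(0.063)) = 6.30
ΔG = RT ln(Qₚ/Kₚ) = (8.314 J mol⁻¹ K⁻¹)(600 K) × ln(6.30/24)
   = (4.988 kJ/mol)(-1.338) = -6.67 kJ/mol
ΔG < 0, so the forward reaction is spontaneous (proceeds forward).

ΔG = -6.67 kJ/mol; the forward reaction is spontaneous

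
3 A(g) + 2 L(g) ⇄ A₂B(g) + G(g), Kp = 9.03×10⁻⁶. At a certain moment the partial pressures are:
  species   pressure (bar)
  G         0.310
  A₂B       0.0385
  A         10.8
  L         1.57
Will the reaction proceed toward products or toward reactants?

Qp = P(A₂B)·P(G) / (P(A)³·P(L)²) = (0.0385)·(0.310) / ((10.8)³·(1.57)²) = 3.84×10⁻⁶
Qp = 3.84×10⁻⁶ < Kp = 9.03×10⁻⁶, so the forward reaction proceeds.

forward (toward products)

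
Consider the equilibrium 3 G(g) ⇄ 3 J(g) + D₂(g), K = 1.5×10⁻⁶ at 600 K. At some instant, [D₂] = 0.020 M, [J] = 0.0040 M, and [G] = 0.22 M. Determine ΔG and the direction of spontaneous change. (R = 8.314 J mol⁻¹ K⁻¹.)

ΔG = -12.6 kJ/mol; the forward reaction is spontaneous

Q = [J]³·[D₂] / [G]³ = (0.0040)³·(0.020) / (0.22)³ = 1.20×10⁻⁷
ΔG = RT ln(Q/K) = (8.314 J mol⁻¹ K⁻¹)(600 K) × ln(1.20×10⁻⁷/1.5×10⁻⁶)
   = (4.988 kJ/mol)(-2.526) = -12.6 kJ/mol
ΔG < 0, so the forward reaction is spontaneous (proceeds forward).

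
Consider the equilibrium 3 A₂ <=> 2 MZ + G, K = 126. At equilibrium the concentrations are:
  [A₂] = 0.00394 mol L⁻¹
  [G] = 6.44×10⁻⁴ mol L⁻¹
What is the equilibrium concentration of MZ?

At equilibrium, K = [MZ]²·[G] / [A₂]³ = 126.
([MZ])²·(6.44×10⁻⁴) / (0.00394)³ = 126
[MZ]² = 0.0120 ⇒ [MZ] = 0.109 mol L⁻¹

[MZ] = 0.109 mol L⁻¹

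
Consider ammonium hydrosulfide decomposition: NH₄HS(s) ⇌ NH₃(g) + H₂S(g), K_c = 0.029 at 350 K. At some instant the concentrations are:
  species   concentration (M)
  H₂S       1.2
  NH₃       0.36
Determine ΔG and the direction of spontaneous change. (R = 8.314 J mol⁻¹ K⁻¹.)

ΔG = 7.86 kJ/mol; the forward reaction is non-spontaneous

(NH₄HS is a pure solid — omitted from Q_c.)
Q_c = [NH₃]·[H₂S] = (0.36)·(1.2) = 0.432
ΔG = RT ln(Q_c/K_c) = (8.314 J mol⁻¹ K⁻¹)(350 K) × ln(0.432/0.029)
   = (2.910 kJ/mol)(2.701) = 7.86 kJ/mol
ΔG > 0, so the forward reaction is non-spontaneous (proceeds in reverse).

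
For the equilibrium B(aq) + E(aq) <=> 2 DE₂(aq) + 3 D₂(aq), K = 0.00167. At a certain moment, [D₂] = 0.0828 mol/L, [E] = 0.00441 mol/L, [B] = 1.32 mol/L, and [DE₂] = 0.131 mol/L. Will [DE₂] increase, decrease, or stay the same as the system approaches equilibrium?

stay the same

Q = [DE₂]²·[D₂]³ / ([B]·[E]) = (0.131)²·(0.0828)³ / ((1.32)·(0.00441)) = 0.00167
Q = 0.00167 = K; the system is at equilibrium.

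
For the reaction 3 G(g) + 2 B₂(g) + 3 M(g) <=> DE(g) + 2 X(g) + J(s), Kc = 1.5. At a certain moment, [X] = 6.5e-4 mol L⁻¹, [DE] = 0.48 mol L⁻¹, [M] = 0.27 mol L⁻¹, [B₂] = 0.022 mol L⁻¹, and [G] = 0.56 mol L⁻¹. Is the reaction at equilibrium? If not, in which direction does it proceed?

toward products

(J is a pure solid — omitted from Qc.)
Qc = [DE]·[X]² / ([G]³·[B₂]²·[M]³) = (0.48)·(6.5e-4)² / ((0.56)³·(0.022)²·(0.27)³) = 0.12
Qc = 0.12 < Kc = 1.5, so the forward reaction proceeds.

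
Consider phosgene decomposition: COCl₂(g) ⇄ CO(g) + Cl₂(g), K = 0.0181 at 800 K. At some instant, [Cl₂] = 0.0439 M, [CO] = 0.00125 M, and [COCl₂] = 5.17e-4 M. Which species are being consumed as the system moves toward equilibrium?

Q = [CO]·[Cl₂] / [COCl₂] = (0.00125)·(0.0439) / (5.17e-4) = 0.106
Q = 0.106 > K = 0.0181: net reverse reaction.

CO, Cl₂ (products)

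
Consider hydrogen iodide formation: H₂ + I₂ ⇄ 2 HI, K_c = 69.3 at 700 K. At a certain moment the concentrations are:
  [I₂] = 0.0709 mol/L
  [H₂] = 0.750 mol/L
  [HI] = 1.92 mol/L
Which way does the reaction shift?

Q_c = [HI]² / ([H₂]·[I₂]) = (1.92)² / ((0.750)·(0.0709)) = 69.3
Q_c = 69.3 = K_c, so the system is already at equilibrium.

neither direction; the system is at equilibrium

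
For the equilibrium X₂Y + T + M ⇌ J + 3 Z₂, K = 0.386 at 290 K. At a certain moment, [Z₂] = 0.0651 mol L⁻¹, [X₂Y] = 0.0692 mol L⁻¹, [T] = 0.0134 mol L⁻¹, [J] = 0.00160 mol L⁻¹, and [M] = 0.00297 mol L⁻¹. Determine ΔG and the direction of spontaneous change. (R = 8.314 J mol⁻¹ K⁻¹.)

Q = [J]·[Z₂]³ / ([X₂Y]·[T]·[M]) = (0.00160)·(0.0651)³ / ((0.0692)·(0.0134)·(0.00297)) = 0.160
ΔG = RT ln(Q/K) = (8.314 J mol⁻¹ K⁻¹)(290 K) × ln(0.160/0.386)
   = (2.411 kJ/mol)(-0.8807) = -2.12 kJ/mol
ΔG < 0, so the forward reaction is spontaneous (proceeds forward).

ΔG = -2.12 kJ/mol; the forward reaction is spontaneous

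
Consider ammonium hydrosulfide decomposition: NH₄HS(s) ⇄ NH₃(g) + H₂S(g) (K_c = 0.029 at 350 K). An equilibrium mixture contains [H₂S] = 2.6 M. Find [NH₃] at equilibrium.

(NH₄HS is a pure solid — omitted from K_c.)
At equilibrium, K_c = [NH₃]·[H₂S] = 0.029.
([NH₃])·(2.6) = 0.029
[NH₃] = 0.0112 = 0.011 M

[NH₃] = 0.011 M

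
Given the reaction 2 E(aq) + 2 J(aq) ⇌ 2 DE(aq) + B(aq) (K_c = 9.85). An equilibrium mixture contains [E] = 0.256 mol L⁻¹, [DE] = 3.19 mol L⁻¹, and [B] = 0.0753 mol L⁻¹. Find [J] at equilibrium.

[J] = 1.09 mol L⁻¹

At equilibrium, K_c = [DE]²·[B] / ([E]²·[J]²) = 9.85.
(3.19)²·(0.0753) / ((0.256)²·([J])²) = 9.85
[J]² = 1.19 ⇒ [J] = 1.09 mol L⁻¹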